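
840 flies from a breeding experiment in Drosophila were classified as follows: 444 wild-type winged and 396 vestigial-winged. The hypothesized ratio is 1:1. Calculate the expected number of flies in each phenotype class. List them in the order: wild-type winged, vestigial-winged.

420, 420

Under the 1:1 hypothesis (Σ ratio = 2, N = 840):
  wild-type winged: 840 × 1/2 = 420
  vestigial-winged: 840 × 1/2 = 420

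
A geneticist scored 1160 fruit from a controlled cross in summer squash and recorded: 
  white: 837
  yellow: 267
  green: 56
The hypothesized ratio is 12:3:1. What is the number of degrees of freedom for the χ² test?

2

A goodness-of-fit test with 3 phenotype classes has df = 3 − 1 = 2.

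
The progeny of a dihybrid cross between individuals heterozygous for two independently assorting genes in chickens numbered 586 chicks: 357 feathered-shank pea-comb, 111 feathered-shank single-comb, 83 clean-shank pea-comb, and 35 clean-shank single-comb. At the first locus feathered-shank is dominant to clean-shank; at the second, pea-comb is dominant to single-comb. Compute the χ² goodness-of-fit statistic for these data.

8.931

A dihybrid F₂ with independent assortment and complete dominance at both loci gives a 9:3:3:1 phenotypic ratio.
The 9:3:3:1 ratio has 16 parts, so with N = 586 the expected counts are:
  feathered-shank pea-comb: 586 × 9/16 = 329.625
  feathered-shank single-comb: 586 × 3/16 = 109.875
  clean-shank pea-comb: 586 × 3/16 = 109.875
  clean-shank single-comb: 586 × 1/16 = 36.625
χ² = Σ (O − E)² / E
  feathered-shank pea-comb: (357 − 329.625)² / 329.625 = 2.2735
  feathered-shank single-comb: (111 − 109.875)² / 109.875 = 0.0115
  clean-shank pea-comb: (83 − 109.875)² / 109.875 = 6.5735
  clean-shank single-comb: (35 − 36.625)² / 36.625 = 0.0721
χ² = 2.2735 + 0.0115 + 6.5735 + 0.0721 = 8.9306 ≈ 8.931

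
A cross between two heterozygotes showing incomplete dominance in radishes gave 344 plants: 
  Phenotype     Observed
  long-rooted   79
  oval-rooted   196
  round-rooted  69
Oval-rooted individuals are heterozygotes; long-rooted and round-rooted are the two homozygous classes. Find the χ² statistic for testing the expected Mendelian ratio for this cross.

7.279

With incomplete dominance, a heterozygote × heterozygote cross gives a 1:2:1 phenotypic ratio.
Total ratio parts = 4. Expected numbers out of 344:
  long-rooted: 344 × 1/4 = 86
  oval-rooted: 344 × 2/4 = 172
  round-rooted: 344 × 1/4 = 86
χ² = Σ (O − E)² / E
  long-rooted: (79 − 86)² / 86 = 0.5698
  oval-rooted: (196 − 172)² / 172 = 3.3488
  round-rooted: (69 − 86)² / 86 = 3.3605
χ² = 0.5698 + 3.3488 + 3.3605 = 7.2791 ≈ 7.279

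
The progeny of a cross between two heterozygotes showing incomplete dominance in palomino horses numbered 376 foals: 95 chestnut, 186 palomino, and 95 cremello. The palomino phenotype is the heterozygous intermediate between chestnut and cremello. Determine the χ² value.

0.043

With incomplete dominance, a heterozygote × heterozygote cross gives a 1:2:1 phenotypic ratio.
Expected counts for N = 376 under a 1:2:1 ratio (total parts = 4):
  chestnut: 376 × 1/4 = 94
  palomino: 376 × 2/4 = 188
  cremello: 376 × 1/4 = 94
χ² = Σ (O − E)² / E
  chestnut: (95 − 94)² / 94 = 0.0106
  palomino: (186 − 188)² / 188 = 0.0213
  cremello: (95 − 94)² / 94 = 0.0106
χ² = 0.0106 + 0.0213 + 0.0106 = 0.0425 ≈ 0.043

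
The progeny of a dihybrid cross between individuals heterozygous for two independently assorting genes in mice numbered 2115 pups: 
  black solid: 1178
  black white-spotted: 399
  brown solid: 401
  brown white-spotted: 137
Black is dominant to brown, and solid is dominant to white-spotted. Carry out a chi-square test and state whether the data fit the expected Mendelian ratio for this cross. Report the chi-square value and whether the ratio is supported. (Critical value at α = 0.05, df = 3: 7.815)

A dihybrid F₂ with independent assortment and complete dominance at both loci gives a 9:3:3:1 phenotypic ratio.
Under the 9:3:3:1 hypothesis (Σ ratio = 16, N = 2115):
  black solid: 2115 × 9/16 = 1189.6875
  black white-spotted: 2115 × 3/16 = 396.5625
  brown solid: 2115 × 3/16 = 396.5625
  brown white-spotted: 2115 × 1/16 = 132.1875
χ² = Σ (O − E)² / E
  black solid: (1178 − 1189.6875)² / 1189.6875 = 0.1148
  black white-spotted: (399 − 396.5625)² / 396.5625 = 0.0150
  brown solid: (401 − 396.5625)² / 396.5625 = 0.0497
  brown white-spotted: (137 − 132.1875)² / 132.1875 = 0.1752
χ² = 0.1148 + 0.0150 + 0.0497 + 0.1752 = 0.3547 ≈ 0.355
Degrees of freedom = 4 − 1 = 3; critical value at α = 0.05 is 7.815.
Since 0.355 < 7.815, we fail to reject the null hypothesis — the data are consistent with the 9:3:3:1 ratio.

0.355; consistent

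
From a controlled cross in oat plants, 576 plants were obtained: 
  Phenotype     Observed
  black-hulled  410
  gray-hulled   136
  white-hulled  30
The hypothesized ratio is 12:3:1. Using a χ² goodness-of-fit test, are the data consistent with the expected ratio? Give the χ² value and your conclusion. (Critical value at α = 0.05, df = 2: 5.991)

Under the 12:3:1 hypothesis (Σ ratio = 16, N = 576):
  black-hulled: 576 × 12/16 = 432
  gray-hulled: 576 × 3/16 = 108
  white-hulled: 576 × 1/16 = 36
χ² = Σ (O − E)² / E
  black-hulled: (410 − 432)² / 432 = 1.1204
  gray-hulled: (136 − 108)² / 108 = 7.2593
  white-hulled: (30 − 36)² / 36 = 1.0000
χ² = 1.1204 + 7.2593 + 1.0000 = 9.3797 ≈ 9.380
Degrees of freedom = 3 − 1 = 2; critical value at α = 0.05 is 5.991.
Since 9.380 > 5.991, we reject the null hypothesis — the data do not fit the 12:3:1 ratio.

9.380; not consistent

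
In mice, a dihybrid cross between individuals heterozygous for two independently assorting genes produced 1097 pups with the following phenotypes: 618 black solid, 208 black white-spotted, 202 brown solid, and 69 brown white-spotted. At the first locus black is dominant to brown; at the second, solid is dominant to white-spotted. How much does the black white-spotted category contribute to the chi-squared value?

A dihybrid F₂ with independent assortment and complete dominance at both loci gives a 9:3:3:1 phenotypic ratio.
The 9:3:3:1 ratio has 16 parts, so with N = 1097 the expected counts are:
  black solid: 1097 × 9/16 = 617.0625
  black white-spotted: 1097 × 3/16 = 205.6875
  brown solid: 1097 × 3/16 = 205.6875
  brown white-spotted: 1097 × 1/16 = 68.5625
Contribution of black white-spotted: (208 − 205.6875)² / 205.6875 = 0.0260

0.026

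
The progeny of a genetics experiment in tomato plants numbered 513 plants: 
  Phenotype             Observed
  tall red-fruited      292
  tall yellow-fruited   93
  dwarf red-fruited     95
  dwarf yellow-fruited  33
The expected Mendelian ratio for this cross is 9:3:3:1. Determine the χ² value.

0.189

The 9:3:3:1 ratio has 16 parts, so with N = 513 the expected counts are:
  tall red-fruited: 513 × 9/16 = 288.5625
  tall yellow-fruited: 513 × 3/16 = 96.1875
  dwarf red-fruited: 513 × 3/16 = 96.1875
  dwarf yellow-fruited: 513 × 1/16 = 32.0625
χ² = Σ (O − E)² / E
  tall red-fruited: (292 − 288.5625)² / 288.5625 = 0.0409
  tall yellow-fruited: (93 − 96.1875)² / 96.1875 = 0.1056
  dwarf red-fruited: (95 − 96.1875)² / 96.1875 = 0.0147
  dwarf yellow-fruited: (33 − 32.0625)² / 32.0625 = 0.0274
χ² = 0.0409 + 0.1056 + 0.0147 + 0.0274 = 0.1886 ≈ 0.189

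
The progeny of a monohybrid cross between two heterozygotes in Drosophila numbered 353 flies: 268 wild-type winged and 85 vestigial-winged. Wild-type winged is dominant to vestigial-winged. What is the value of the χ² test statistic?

For a monohybrid cross between heterozygotes with complete dominance, the expected phenotypic ratio is 3:1.
Under the 3:1 hypothesis (Σ ratio = 4, N = 353):
  wild-type winged: 353 × 3/4 = 264.75
  vestigial-winged: 353 × 1/4 = 88.25
χ² = Σ (O − E)² / E
  wild-type winged: (268 − 264.75)² / 264.75 = 0.0399
  vestigial-winged: (85 − 88.25)² / 88.25 = 0.1197
χ² = 0.0399 + 0.1197 = 0.1596 ≈ 0.160

0.160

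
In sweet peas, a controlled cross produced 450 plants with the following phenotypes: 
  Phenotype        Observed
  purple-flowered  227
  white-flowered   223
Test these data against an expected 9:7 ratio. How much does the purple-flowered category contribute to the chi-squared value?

Expected counts for N = 450 under a 9:7 ratio (total parts = 16):
  purple-flowered: 450 × 9/16 = 253.125
  white-flowered: 450 × 7/16 = 196.875
Contribution of purple-flowered: (227 − 253.125)² / 253.125 = 2.6964

2.696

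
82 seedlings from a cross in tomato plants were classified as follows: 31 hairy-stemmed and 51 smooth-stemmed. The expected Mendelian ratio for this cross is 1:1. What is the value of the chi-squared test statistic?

4.878

Expected counts for N = 82 under a 1:1 ratio (total parts = 2):
  hairy-stemmed: 82 × 1/2 = 41
  smooth-stemmed: 82 × 1/2 = 41
χ² = Σ (O − E)² / E
  hairy-stemmed: (31 − 41)² / 41 = 2.4390
  smooth-stemmed: (51 − 41)² / 41 = 2.4390
χ² = 2.4390 + 2.4390 = 4.878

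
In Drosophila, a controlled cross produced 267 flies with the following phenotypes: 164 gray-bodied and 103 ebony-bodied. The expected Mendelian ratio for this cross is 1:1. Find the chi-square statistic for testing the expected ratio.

13.936

The 1:1 ratio has 2 parts, so with N = 267 the expected counts are:
  gray-bodied: 267 × 1/2 = 133.5
  ebony-bodied: 267 × 1/2 = 133.5
χ² = Σ (O − E)² / E
  gray-bodied: (164 − 133.5)² / 133.5 = 6.9682
  ebony-bodied: (103 − 133.5)² / 133.5 = 6.9682
χ² = 6.9682 + 6.9682 = 13.9364 ≈ 13.936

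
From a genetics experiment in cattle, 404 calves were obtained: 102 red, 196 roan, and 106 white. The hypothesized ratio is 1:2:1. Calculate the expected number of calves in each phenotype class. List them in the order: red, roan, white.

101, 202, 101

Total ratio parts = 4. Expected numbers out of 404:
  red: 404 × 1/4 = 101
  roan: 404 × 2/4 = 202
  white: 404 × 1/4 = 101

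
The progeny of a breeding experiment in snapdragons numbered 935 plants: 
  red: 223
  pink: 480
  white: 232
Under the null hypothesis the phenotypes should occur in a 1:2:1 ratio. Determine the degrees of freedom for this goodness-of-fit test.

A goodness-of-fit test with 3 phenotype classes has df = 3 − 1 = 2.

2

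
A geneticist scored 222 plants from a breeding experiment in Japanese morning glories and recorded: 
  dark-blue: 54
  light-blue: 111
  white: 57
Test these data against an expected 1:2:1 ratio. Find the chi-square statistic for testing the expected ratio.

Expected counts for N = 222 under a 1:2:1 ratio (total parts = 4):
  dark-blue: 222 × 1/4 = 55.5
  light-blue: 222 × 2/4 = 111
  white: 222 × 1/4 = 55.5
χ² = Σ (O − E)² / E
  dark-blue: (54 − 55.5)² / 55.5 = 0.0405
  light-blue: (111 − 111)² / 111 = 0.0000
  white: (57 − 55.5)² / 55.5 = 0.0405
χ² = 0.0405 + 0.0000 + 0.0405 = 0.081

0.081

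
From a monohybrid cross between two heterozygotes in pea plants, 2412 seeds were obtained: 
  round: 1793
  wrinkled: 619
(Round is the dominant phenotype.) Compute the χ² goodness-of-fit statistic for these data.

For a monohybrid cross between heterozygotes with complete dominance, the expected phenotypic ratio is 3:1.
Under the 3:1 hypothesis (Σ ratio = 4, N = 2412):
  round: 2412 × 3/4 = 1809
  wrinkled: 2412 × 1/4 = 603
χ² = Σ (O − E)² / E
  round: (1793 − 1809)² / 1809 = 0.1415
  wrinkled: (619 − 603)² / 603 = 0.4245
χ² = 0.1415 + 0.4245 = 0.566

0.566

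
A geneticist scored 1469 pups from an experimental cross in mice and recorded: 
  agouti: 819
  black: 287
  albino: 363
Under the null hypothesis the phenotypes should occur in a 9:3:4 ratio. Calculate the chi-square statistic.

0.599

Total ratio parts = 16. Expected numbers out of 1469:
  agouti: 1469 × 9/16 = 826.3125
  black: 1469 × 3/16 = 275.4375
  albino: 1469 × 4/16 = 367.25
χ² = Σ (O − E)² / E
  agouti: (819 − 826.3125)² / 826.3125 = 0.0647
  black: (287 − 275.4375)² / 275.4375 = 0.4854
  albino: (363 − 367.25)² / 367.25 = 0.0492
χ² = 0.0647 + 0.4854 + 0.0492 = 0.5993 ≈ 0.599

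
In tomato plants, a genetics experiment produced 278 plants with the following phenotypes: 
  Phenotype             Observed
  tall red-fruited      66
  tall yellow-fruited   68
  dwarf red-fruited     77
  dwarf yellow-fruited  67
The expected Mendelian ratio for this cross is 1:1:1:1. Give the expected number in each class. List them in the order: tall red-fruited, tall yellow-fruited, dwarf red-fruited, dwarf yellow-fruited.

69.5, 69.5, 69.5, 69.5

The 1:1:1:1 ratio has 4 parts, so with N = 278 the expected counts are:
  tall red-fruited: 278 × 1/4 = 69.5
  tall yellow-fruited: 278 × 1/4 = 69.5
  dwarf red-fruited: 278 × 1/4 = 69.5
  dwarf yellow-fruited: 278 × 1/4 = 69.5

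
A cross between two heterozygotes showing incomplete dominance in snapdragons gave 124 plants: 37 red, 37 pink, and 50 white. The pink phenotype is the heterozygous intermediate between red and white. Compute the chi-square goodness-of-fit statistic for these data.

With incomplete dominance, a heterozygote × heterozygote cross gives a 1:2:1 phenotypic ratio.
Total ratio parts = 4. Expected numbers out of 124:
  red: 124 × 1/4 = 31
  pink: 124 × 2/4 = 62
  white: 124 × 1/4 = 31
χ² = Σ (O − E)² / E
  red: (37 − 31)² / 31 = 1.1613
  pink: (37 − 62)² / 62 = 10.0806
  white: (50 − 31)² / 31 = 11.6452
χ² = 1.1613 + 10.0806 + 11.6452 = 22.8871 ≈ 22.887

22.887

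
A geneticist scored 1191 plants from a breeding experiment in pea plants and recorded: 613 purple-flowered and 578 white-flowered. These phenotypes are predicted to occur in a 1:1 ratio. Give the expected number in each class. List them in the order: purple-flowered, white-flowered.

595.5, 595.5

Total ratio parts = 2. Expected numbers out of 1191:
  purple-flowered: 1191 × 1/2 = 595.5
  white-flowered: 1191 × 1/2 = 595.5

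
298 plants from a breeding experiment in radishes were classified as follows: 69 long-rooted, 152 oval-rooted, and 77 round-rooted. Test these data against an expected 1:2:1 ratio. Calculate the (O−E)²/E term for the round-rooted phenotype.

0.084

The 1:2:1 ratio has 4 parts, so with N = 298 the expected counts are:
  long-rooted: 298 × 1/4 = 74.5
  oval-rooted: 298 × 2/4 = 149
  round-rooted: 298 × 1/4 = 74.5
Contribution of round-rooted: (77 − 74.5)² / 74.5 = 0.0839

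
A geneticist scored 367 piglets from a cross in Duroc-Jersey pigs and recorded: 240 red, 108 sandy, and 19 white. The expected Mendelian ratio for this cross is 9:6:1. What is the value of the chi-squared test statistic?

12.510

Total ratio parts = 16. Expected numbers out of 367:
  red: 367 × 9/16 = 206.4375
  sandy: 367 × 6/16 = 137.625
  white: 367 × 1/16 = 22.9375
χ² = Σ (O − E)² / E
  red: (240 − 206.4375)² / 206.4375 = 5.4566
  sandy: (108 − 137.625)² / 137.625 = 6.3770
  white: (19 − 22.9375)² / 22.9375 = 0.6759
χ² = 5.4566 + 6.3770 + 0.6759 = 12.5095 ≈ 12.510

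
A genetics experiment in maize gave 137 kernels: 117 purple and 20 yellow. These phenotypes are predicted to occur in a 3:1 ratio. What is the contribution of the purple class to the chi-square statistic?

1.976

Total ratio parts = 4. Expected numbers out of 137:
  purple: 137 × 3/4 = 102.75
  yellow: 137 × 1/4 = 34.25
Contribution of purple: (117 − 102.75)² / 102.75 = 1.9763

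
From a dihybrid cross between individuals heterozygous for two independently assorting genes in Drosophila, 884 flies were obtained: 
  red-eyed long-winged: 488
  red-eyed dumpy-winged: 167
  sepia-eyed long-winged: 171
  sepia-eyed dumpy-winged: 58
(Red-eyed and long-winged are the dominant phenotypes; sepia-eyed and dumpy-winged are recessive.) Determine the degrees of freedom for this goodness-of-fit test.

3

A dihybrid F₂ with independent assortment and complete dominance at both loci gives a 9:3:3:1 phenotypic ratio.
A goodness-of-fit test with 4 phenotype classes has df = 4 − 1 = 3.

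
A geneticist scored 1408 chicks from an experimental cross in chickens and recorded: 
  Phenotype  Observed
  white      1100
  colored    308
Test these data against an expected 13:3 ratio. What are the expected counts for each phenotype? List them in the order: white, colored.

1144, 264

Expected counts for N = 1408 under a 13:3 ratio (total parts = 16):
  white: 1408 × 13/16 = 1144
  colored: 1408 × 3/16 = 264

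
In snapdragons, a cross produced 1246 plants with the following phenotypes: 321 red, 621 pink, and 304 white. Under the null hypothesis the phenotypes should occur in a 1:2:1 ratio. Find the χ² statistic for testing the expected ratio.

0.477

Total ratio parts = 4. Expected numbers out of 1246:
  red: 1246 × 1/4 = 311.5
  pink: 1246 × 2/4 = 623
  white: 1246 × 1/4 = 311.5
χ² = Σ (O − E)² / E
  red: (321 − 311.5)² / 311.5 = 0.2897
  pink: (621 − 623)² / 623 = 0.0064
  white: (304 − 311.5)² / 311.5 = 0.1806
χ² = 0.2897 + 0.0064 + 0.1806 = 0.4767 ≈ 0.477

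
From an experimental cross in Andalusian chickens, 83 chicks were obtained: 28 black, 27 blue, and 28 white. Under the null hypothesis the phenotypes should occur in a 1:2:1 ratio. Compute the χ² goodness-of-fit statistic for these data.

10.133

Expected counts for N = 83 under a 1:2:1 ratio (total parts = 4):
  black: 83 × 1/4 = 20.75
  blue: 83 × 2/4 = 41.5
  white: 83 × 1/4 = 20.75
χ² = Σ (O − E)² / E
  black: (28 − 20.75)² / 20.75 = 2.5331
  blue: (27 − 41.5)² / 41.5 = 5.0663
  white: (28 − 20.75)² / 20.75 = 2.5331
χ² = 2.5331 + 5.0663 + 2.5331 = 10.1325 ≈ 10.133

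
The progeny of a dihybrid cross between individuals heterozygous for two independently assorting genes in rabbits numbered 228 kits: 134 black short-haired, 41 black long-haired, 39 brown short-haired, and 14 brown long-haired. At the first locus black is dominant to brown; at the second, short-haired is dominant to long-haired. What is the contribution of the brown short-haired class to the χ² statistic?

0.329

A dihybrid F₂ with independent assortment and complete dominance at both loci gives a 9:3:3:1 phenotypic ratio.
Expected counts for N = 228 under a 9:3:3:1 ratio (total parts = 16):
  black short-haired: 228 × 9/16 = 128.25
  black long-haired: 228 × 3/16 = 42.75
  brown short-haired: 228 × 3/16 = 42.75
  brown long-haired: 228 × 1/16 = 14.25
Contribution of brown short-haired: (39 − 42.75)² / 42.75 = 0.3289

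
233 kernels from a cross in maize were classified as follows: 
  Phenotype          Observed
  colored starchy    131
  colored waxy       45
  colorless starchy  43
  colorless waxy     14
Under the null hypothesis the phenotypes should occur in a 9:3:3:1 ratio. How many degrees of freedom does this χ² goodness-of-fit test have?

3

A goodness-of-fit test with 4 phenotype classes has df = 4 − 1 = 3.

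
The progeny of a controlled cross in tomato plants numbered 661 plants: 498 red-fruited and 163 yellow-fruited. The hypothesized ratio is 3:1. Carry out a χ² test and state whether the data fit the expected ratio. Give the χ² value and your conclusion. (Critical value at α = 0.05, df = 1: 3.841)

0.041; consistent

Expected counts for N = 661 under a 3:1 ratio (total parts = 4):
  red-fruited: 661 × 3/4 = 495.75
  yellow-fruited: 661 × 1/4 = 165.25
χ² = Σ (O − E)² / E
  red-fruited: (498 − 495.75)² / 495.75 = 0.0102
  yellow-fruited: (163 − 165.25)² / 165.25 = 0.0306
χ² = 0.0102 + 0.0306 = 0.0408 ≈ 0.041
Degrees of freedom = 2 − 1 = 1; critical value at α = 0.05 is 3.841.
Since 0.041 < 3.841, we fail to reject the null hypothesis — the data are consistent with the 3:1 ratio.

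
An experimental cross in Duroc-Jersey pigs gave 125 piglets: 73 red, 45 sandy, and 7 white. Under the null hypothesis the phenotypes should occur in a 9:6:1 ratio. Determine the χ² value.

0.262

Total ratio parts = 16. Expected numbers out of 125:
  red: 125 × 9/16 = 70.3125
  sandy: 125 × 6/16 = 46.875
  white: 125 × 1/16 = 7.8125
χ² = Σ (O − E)² / E
  red: (73 − 70.3125)² / 70.3125 = 0.1027
  sandy: (45 − 46.875)² / 46.875 = 0.0750
  white: (7 − 7.8125)² / 7.8125 = 0.0845
χ² = 0.1027 + 0.0750 + 0.0845 = 0.2622 ≈ 0.262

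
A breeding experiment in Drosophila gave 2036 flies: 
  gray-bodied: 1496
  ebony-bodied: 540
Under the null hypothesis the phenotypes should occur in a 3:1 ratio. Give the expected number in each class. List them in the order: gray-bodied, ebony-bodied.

1527, 509

Total ratio parts = 4. Expected numbers out of 2036:
  gray-bodied: 2036 × 3/4 = 1527
  ebony-bodied: 2036 × 1/4 = 509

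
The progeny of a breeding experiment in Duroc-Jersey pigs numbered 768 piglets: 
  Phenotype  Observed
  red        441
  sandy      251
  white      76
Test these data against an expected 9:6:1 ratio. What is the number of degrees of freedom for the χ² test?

2

A goodness-of-fit test with 3 phenotype classes has df = 3 − 1 = 2.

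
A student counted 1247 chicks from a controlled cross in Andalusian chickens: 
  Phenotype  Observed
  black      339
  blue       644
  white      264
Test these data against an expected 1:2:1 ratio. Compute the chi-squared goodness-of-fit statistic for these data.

10.370

The 1:2:1 ratio has 4 parts, so with N = 1247 the expected counts are:
  black: 1247 × 1/4 = 311.75
  blue: 1247 × 2/4 = 623.5
  white: 1247 × 1/4 = 311.75
χ² = Σ (O − E)² / E
  black: (339 − 311.75)² / 311.75 = 2.3819
  blue: (644 − 623.5)² / 623.5 = 0.6740
  white: (264 − 311.75)² / 311.75 = 7.3138
χ² = 2.3819 + 0.6740 + 7.3138 = 10.3697 ≈ 10.370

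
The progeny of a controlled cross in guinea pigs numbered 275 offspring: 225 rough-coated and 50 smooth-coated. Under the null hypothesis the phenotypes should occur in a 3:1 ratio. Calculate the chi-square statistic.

Total ratio parts = 4. Expected numbers out of 275:
  rough-coated: 275 × 3/4 = 206.25
  smooth-coated: 275 × 1/4 = 68.75
χ² = Σ (O − E)² / E
  rough-coated: (225 − 206.25)² / 206.25 = 1.7045
  smooth-coated: (50 − 68.75)² / 68.75 = 5.1136
χ² = 1.7045 + 5.1136 = 6.8181 ≈ 6.818

6.818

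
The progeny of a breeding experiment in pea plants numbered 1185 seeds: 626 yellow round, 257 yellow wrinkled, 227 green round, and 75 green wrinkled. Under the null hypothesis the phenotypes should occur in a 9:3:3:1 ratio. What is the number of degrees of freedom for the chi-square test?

A goodness-of-fit test with 4 phenotype classes has df = 4 − 1 = 3.

3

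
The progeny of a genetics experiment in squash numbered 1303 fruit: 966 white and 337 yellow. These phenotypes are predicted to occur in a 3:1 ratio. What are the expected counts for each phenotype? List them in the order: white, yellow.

977.25, 325.75

Total ratio parts = 4. Expected numbers out of 1303:
  white: 1303 × 3/4 = 977.25
  yellow: 1303 × 1/4 = 325.75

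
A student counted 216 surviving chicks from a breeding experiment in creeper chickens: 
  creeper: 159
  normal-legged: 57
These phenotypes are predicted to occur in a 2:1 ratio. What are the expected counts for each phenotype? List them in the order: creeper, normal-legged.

144, 72

Total ratio parts = 3. Expected numbers out of 216:
  creeper: 216 × 2/3 = 144
  normal-legged: 216 × 1/3 = 72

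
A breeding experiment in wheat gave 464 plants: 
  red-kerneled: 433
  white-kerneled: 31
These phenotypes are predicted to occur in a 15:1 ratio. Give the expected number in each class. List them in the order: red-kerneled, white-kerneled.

Under the 15:1 hypothesis (Σ ratio = 16, N = 464):
  red-kerneled: 464 × 15/16 = 435
  white-kerneled: 464 × 1/16 = 29

435, 29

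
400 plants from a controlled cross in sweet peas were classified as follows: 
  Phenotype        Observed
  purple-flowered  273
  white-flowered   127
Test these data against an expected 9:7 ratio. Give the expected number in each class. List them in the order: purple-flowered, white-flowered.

225, 175

Total ratio parts = 16. Expected numbers out of 400:
  purple-flowered: 400 × 9/16 = 225
  white-flowered: 400 × 7/16 = 175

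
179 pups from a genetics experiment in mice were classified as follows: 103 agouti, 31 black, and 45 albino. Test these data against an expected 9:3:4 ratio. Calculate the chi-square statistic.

The 9:3:4 ratio has 16 parts, so with N = 179 the expected counts are:
  agouti: 179 × 9/16 = 100.6875
  black: 179 × 3/16 = 33.5625
  albino: 179 × 4/16 = 44.75
χ² = Σ (O − E)² / E
  agouti: (103 − 100.6875)² / 100.6875 = 0.0531
  black: (31 − 33.5625)² / 33.5625 = 0.1956
  albino: (45 − 44.75)² / 44.75 = 0.0014
χ² = 0.0531 + 0.1956 + 0.0014 = 0.2501 ≈ 0.250

0.250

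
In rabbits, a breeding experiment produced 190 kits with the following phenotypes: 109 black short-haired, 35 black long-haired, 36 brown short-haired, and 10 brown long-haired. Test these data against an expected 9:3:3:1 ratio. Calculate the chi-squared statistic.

Total ratio parts = 16. Expected numbers out of 190:
  black short-haired: 190 × 9/16 = 106.875
  black long-haired: 190 × 3/16 = 35.625
  brown short-haired: 190 × 3/16 = 35.625
  brown long-haired: 190 × 1/16 = 11.875
χ² = Σ (O − E)² / E
  black short-haired: (109 − 106.875)² / 106.875 = 0.0423
  black long-haired: (35 − 35.625)² / 35.625 = 0.0110
  brown short-haired: (36 − 35.625)² / 35.625 = 0.0039
  brown long-haired: (10 − 11.875)² / 11.875 = 0.2961
χ² = 0.0423 + 0.0110 + 0.0039 + 0.2961 = 0.3533 ≈ 0.353

0.353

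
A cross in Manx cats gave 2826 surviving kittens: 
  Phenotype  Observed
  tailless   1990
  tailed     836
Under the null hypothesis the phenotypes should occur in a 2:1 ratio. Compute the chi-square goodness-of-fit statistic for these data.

The 2:1 ratio has 3 parts, so with N = 2826 the expected counts are:
  tailless: 2826 × 2/3 = 1884
  tailed: 2826 × 1/3 = 942
χ² = Σ (O − E)² / E
  tailless: (1990 − 1884)² / 1884 = 5.9639
  tailed: (836 − 942)² / 942 = 11.9278
χ² = 5.9639 + 11.9278 = 17.8917 ≈ 17.892

17.892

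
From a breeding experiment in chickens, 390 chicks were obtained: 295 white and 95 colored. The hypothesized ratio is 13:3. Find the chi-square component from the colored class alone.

6.544

Expected counts for N = 390 under a 13:3 ratio (total parts = 16):
  white: 390 × 13/16 = 316.875
  colored: 390 × 3/16 = 73.125
Contribution of colored: (95 − 73.125)² / 73.125 = 6.5438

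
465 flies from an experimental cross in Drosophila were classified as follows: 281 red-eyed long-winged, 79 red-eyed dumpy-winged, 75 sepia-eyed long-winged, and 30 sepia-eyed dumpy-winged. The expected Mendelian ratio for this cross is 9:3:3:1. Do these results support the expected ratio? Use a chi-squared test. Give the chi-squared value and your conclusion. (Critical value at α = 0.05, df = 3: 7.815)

3.947; consistent

The 9:3:3:1 ratio has 16 parts, so with N = 465 the expected counts are:
  red-eyed long-winged: 465 × 9/16 = 261.5625
  red-eyed dumpy-winged: 465 × 3/16 = 87.1875
  sepia-eyed long-winged: 465 × 3/16 = 87.1875
  sepia-eyed dumpy-winged: 465 × 1/16 = 29.0625
χ² = Σ (O − E)² / E
  red-eyed long-winged: (281 − 261.5625)² / 261.5625 = 1.4445
  red-eyed dumpy-winged: (79 − 87.1875)² / 87.1875 = 0.7689
  sepia-eyed long-winged: (75 − 87.1875)² / 87.1875 = 1.7036
  sepia-eyed dumpy-winged: (30 − 29.0625)² / 29.0625 = 0.0302
χ² = 1.4445 + 0.7689 + 1.7036 + 0.0302 = 3.9472 ≈ 3.947
Degrees of freedom = 4 − 1 = 3; critical value at α = 0.05 is 7.815.
Since 3.947 < 7.815, we fail to reject the null hypothesis — the data are consistent with the 9:3:3:1 ratio.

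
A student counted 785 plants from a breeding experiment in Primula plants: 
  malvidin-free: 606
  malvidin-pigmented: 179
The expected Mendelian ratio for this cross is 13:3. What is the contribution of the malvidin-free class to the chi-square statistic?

Expected counts for N = 785 under a 13:3 ratio (total parts = 16):
  malvidin-free: 785 × 13/16 = 637.8125
  malvidin-pigmented: 785 × 3/16 = 147.1875
Contribution of malvidin-free: (606 − 637.8125)² / 637.8125 = 1.5867

1.587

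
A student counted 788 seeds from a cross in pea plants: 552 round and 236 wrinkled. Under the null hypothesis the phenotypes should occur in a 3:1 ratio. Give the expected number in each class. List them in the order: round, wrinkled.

Expected counts for N = 788 under a 3:1 ratio (total parts = 4):
  round: 788 × 3/4 = 591
  wrinkled: 788 × 1/4 = 197

591, 197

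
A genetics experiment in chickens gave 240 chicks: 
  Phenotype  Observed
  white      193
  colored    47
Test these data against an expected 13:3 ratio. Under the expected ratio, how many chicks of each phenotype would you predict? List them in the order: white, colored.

195, 45

Total ratio parts = 16. Expected numbers out of 240:
  white: 240 × 13/16 = 195
  colored: 240 × 3/16 = 45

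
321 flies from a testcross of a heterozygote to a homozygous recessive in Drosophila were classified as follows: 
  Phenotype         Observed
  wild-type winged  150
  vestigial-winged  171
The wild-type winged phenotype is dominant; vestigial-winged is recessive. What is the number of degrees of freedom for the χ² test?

1

A testcross of a heterozygote (Aa × aa) gives a 1:1 phenotypic ratio.
A goodness-of-fit test with 2 phenotype classes has df = 2 − 1 = 1.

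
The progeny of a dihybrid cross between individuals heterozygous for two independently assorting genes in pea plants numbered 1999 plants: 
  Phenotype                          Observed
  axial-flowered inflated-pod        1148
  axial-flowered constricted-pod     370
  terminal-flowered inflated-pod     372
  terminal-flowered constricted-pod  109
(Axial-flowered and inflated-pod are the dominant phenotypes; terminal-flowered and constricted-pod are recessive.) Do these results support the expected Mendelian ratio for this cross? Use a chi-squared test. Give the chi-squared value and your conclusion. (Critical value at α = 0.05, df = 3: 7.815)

A dihybrid F₂ with independent assortment and complete dominance at both loci gives a 9:3:3:1 phenotypic ratio.
Under the 9:3:3:1 hypothesis (Σ ratio = 16, N = 1999):
  axial-flowered inflated-pod: 1999 × 9/16 = 1124.4375
  axial-flowered constricted-pod: 1999 × 3/16 = 374.8125
  terminal-flowered inflated-pod: 1999 × 3/16 = 374.8125
  terminal-flowered constricted-pod: 1999 × 1/16 = 124.9375
χ² = Σ (O − E)² / E
  axial-flowered inflated-pod: (1148 − 1124.4375)² / 1124.4375 = 0.4938
  axial-flowered constricted-pod: (370 − 374.8125)² / 374.8125 = 0.0618
  terminal-flowered inflated-pod: (372 − 374.8125)² / 374.8125 = 0.0211
  terminal-flowered constricted-pod: (109 − 124.9375)² / 124.9375 = 2.0330
χ² = 0.4938 + 0.0618 + 0.0211 + 2.0330 = 2.6097 ≈ 2.610
Degrees of freedom = 4 − 1 = 3; critical value at α = 0.05 is 7.815.
Since 2.610 < 7.815, we fail to reject the null hypothesis — the data are consistent with the 9:3:3:1 ratio.

2.610; consistent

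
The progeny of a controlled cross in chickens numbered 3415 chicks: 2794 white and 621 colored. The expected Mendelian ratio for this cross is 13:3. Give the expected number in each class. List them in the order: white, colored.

Total ratio parts = 16. Expected numbers out of 3415:
  white: 3415 × 13/16 = 2774.6875
  colored: 3415 × 3/16 = 640.3125

2774.6875, 640.3125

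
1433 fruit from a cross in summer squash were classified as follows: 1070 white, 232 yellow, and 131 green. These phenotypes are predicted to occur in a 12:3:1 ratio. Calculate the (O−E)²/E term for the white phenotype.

Expected counts for N = 1433 under a 12:3:1 ratio (total parts = 16):
  white: 1433 × 12/16 = 1074.75
  yellow: 1433 × 3/16 = 268.6875
  green: 1433 × 1/16 = 89.5625
Contribution of white: (1070 − 1074.75)² / 1074.75 = 0.0210

0.021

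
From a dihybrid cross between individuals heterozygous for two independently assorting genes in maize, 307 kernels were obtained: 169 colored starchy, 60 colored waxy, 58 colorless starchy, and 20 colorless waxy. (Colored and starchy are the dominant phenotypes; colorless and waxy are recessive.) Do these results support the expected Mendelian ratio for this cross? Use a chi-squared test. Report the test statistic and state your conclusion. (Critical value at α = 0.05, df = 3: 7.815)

0.220; consistent

A dihybrid F₂ with independent assortment and complete dominance at both loci gives a 9:3:3:1 phenotypic ratio.
The 9:3:3:1 ratio has 16 parts, so with N = 307 the expected counts are:
  colored starchy: 307 × 9/16 = 172.6875
  colored waxy: 307 × 3/16 = 57.5625
  colorless starchy: 307 × 3/16 = 57.5625
  colorless waxy: 307 × 1/16 = 19.1875
χ² = Σ (O − E)² / E
  colored starchy: (169 − 172.6875)² / 172.6875 = 0.0787
  colored waxy: (60 − 57.5625)² / 57.5625 = 0.1032
  colorless starchy: (58 − 57.5625)² / 57.5625 = 0.0033
  colorless waxy: (20 − 19.1875)² / 19.1875 = 0.0344
χ² = 0.0787 + 0.1032 + 0.0033 + 0.0344 = 0.2196 ≈ 0.220
Degrees of freedom = 4 − 1 = 3; critical value at α = 0.05 is 7.815.
Since 0.220 < 7.815, we fail to reject the null hypothesis — the data are consistent with the 9:3:3:1 ratio.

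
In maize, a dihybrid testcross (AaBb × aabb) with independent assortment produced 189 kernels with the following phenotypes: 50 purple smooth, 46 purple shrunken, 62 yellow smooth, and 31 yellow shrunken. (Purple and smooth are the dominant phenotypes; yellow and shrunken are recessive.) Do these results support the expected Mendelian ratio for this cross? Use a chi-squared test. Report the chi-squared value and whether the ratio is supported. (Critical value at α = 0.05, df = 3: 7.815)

10.386; not consistent

A dihybrid testcross with independent assortment gives a 1:1:1:1 ratio.
The 1:1:1:1 ratio has 4 parts, so with N = 189 the expected counts are:
  purple smooth: 189 × 1/4 = 47.25
  purple shrunken: 189 × 1/4 = 47.25
  yellow smooth: 189 × 1/4 = 47.25
  yellow shrunken: 189 × 1/4 = 47.25
χ² = Σ (O − E)² / E
  purple smooth: (50 − 47.25)² / 47.25 = 0.1601
  purple shrunken: (46 − 47.25)² / 47.25 = 0.0331
  yellow smooth: (62 − 47.25)² / 47.25 = 4.6045
  yellow shrunken: (31 − 47.25)² / 47.25 = 5.5886
χ² = 0.1601 + 0.0331 + 4.6045 + 5.5886 = 10.3863 ≈ 10.386
Degrees of freedom = 4 − 1 = 3; critical value at α = 0.05 is 7.815.
Since 10.386 > 7.815, we reject the null hypothesis — the data do not fit the 1:1:1:1 ratio.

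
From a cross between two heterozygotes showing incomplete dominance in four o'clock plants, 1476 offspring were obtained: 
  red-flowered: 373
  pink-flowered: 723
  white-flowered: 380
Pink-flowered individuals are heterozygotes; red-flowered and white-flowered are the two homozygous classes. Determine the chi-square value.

0.676

With incomplete dominance, a heterozygote × heterozygote cross gives a 1:2:1 phenotypic ratio.
Expected counts for N = 1476 under a 1:2:1 ratio (total parts = 4):
  red-flowered: 1476 × 1/4 = 369
  pink-flowered: 1476 × 2/4 = 738
  white-flowered: 1476 × 1/4 = 369
χ² = Σ (O − E)² / E
  red-flowered: (373 − 369)² / 369 = 0.0434
  pink-flowered: (723 − 738)² / 738 = 0.3049
  white-flowered: (380 − 369)² / 369 = 0.3279
χ² = 0.0434 + 0.3049 + 0.3279 = 0.6762 ≈ 0.676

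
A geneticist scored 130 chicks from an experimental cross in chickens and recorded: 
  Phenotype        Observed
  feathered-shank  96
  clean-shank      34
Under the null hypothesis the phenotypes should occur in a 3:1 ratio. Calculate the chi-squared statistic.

Total ratio parts = 4. Expected numbers out of 130:
  feathered-shank: 130 × 3/4 = 97.5
  clean-shank: 130 × 1/4 = 32.5
χ² = Σ (O − E)² / E
  feathered-shank: (96 − 97.5)² / 97.5 = 0.0231
  clean-shank: (34 − 32.5)² / 32.5 = 0.0692
χ² = 0.0231 + 0.0692 = 0.0923 ≈ 0.092

0.092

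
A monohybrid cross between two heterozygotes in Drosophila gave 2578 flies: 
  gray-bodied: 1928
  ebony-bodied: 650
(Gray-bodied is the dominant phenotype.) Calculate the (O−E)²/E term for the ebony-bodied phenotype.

For a monohybrid cross between heterozygotes with complete dominance, the expected phenotypic ratio is 3:1.
Expected counts for N = 2578 under a 3:1 ratio (total parts = 4):
  gray-bodied: 2578 × 3/4 = 1933.5
  ebony-bodied: 2578 × 1/4 = 644.5
Contribution of ebony-bodied: (650 − 644.5)² / 644.5 = 0.0469

0.047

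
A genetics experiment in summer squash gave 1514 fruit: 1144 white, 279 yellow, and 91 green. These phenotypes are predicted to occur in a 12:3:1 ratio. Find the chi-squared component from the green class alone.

0.139

The 12:3:1 ratio has 16 parts, so with N = 1514 the expected counts are:
  white: 1514 × 12/16 = 1135.5
  yellow: 1514 × 3/16 = 283.875
  green: 1514 × 1/16 = 94.625
Contribution of green: (91 − 94.625)² / 94.625 = 0.1389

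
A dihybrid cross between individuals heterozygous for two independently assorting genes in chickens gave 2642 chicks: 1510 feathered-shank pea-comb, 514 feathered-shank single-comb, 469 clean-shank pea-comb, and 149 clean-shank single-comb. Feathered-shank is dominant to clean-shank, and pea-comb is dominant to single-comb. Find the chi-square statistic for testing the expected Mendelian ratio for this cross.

4.063

A dihybrid F₂ with independent assortment and complete dominance at both loci gives a 9:3:3:1 phenotypic ratio.
Expected counts for N = 2642 under a 9:3:3:1 ratio (total parts = 16):
  feathered-shank pea-comb: 2642 × 9/16 = 1486.125
  feathered-shank single-comb: 2642 × 3/16 = 495.375
  clean-shank pea-comb: 2642 × 3/16 = 495.375
  clean-shank single-comb: 2642 × 1/16 = 165.125
χ² = Σ (O − E)² / E
  feathered-shank pea-comb: (1510 − 1486.125)² / 1486.125 = 0.3836
  feathered-shank single-comb: (514 − 495.375)² / 495.375 = 0.7003
  clean-shank pea-comb: (469 − 495.375)² / 495.375 = 1.4043
  clean-shank single-comb: (149 − 165.125)² / 165.125 = 1.5747
χ² = 0.3836 + 0.7003 + 1.4043 + 1.5747 = 4.0629 ≈ 4.063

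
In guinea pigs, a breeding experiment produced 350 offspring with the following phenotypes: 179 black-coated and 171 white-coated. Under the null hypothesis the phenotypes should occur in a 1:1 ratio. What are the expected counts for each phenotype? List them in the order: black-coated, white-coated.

Expected counts for N = 350 under a 1:1 ratio (total parts = 2):
  black-coated: 350 × 1/2 = 175
  white-coated: 350 × 1/2 = 175

175, 175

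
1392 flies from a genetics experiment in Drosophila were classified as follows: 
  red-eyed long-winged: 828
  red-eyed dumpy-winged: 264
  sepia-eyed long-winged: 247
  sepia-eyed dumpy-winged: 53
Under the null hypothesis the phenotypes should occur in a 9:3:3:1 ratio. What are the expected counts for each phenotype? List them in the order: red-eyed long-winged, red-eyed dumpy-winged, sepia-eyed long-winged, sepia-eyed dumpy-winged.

Total ratio parts = 16. Expected numbers out of 1392:
  red-eyed long-winged: 1392 × 9/16 = 783
  red-eyed dumpy-winged: 1392 × 3/16 = 261
  sepia-eyed long-winged: 1392 × 3/16 = 261
  sepia-eyed dumpy-winged: 1392 × 1/16 = 87

783, 261, 261, 87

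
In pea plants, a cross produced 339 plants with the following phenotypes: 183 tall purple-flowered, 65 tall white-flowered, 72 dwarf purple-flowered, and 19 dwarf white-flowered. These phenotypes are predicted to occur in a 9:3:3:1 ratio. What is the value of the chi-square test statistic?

The 9:3:3:1 ratio has 16 parts, so with N = 339 the expected counts are:
  tall purple-flowered: 339 × 9/16 = 190.6875
  tall white-flowered: 339 × 3/16 = 63.5625
  dwarf purple-flowered: 339 × 3/16 = 63.5625
  dwarf white-flowered: 339 × 1/16 = 21.1875
χ² = Σ (O − E)² / E
  tall purple-flowered: (183 − 190.6875)² / 190.6875 = 0.3099
  tall white-flowered: (65 − 63.5625)² / 63.5625 = 0.0325
  dwarf purple-flowered: (72 − 63.5625)² / 63.5625 = 1.1200
  dwarf white-flowered: (19 − 21.1875)² / 21.1875 = 0.2258
χ² = 0.3099 + 0.0325 + 1.1200 + 0.2258 = 1.6882 ≈ 1.688

1.688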